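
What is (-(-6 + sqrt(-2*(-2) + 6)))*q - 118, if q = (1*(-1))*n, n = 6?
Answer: -154 + 6*sqrt(10) ≈ -135.03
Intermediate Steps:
q = -6 (q = (1*(-1))*6 = -1*6 = -6)
(-(-6 + sqrt(-2*(-2) + 6)))*q - 118 = -(-6 + sqrt(-2*(-2) + 6))*(-6) - 118 = -(-6 + sqrt(4 + 6))*(-6) - 118 = -(-6 + sqrt(10))*(-6) - 118 = (6 - sqrt(10))*(-6) - 118 = (-36 + 6*sqrt(10)) - 118 = -154 + 6*sqrt(10)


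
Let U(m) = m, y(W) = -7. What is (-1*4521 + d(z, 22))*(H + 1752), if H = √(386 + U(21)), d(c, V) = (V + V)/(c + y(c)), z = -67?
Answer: -293107848/37 - 167299*√407/37 ≈ -8.0131e+6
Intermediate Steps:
d(c, V) = 2*V/(-7 + c) (d(c, V) = (V + V)/(c - 7) = (2*V)/(-7 + c) = 2*V/(-7 + c))
H = √407 (H = √(386 + 21) = √407 ≈ 20.174)
(-1*4521 + d(z, 22))*(H + 1752) = (-1*4521 + 2*22/(-7 - 67))*(√407 + 1752) = (-4521 + 2*22/(-74))*(1752 + √407) = (-4521 + 2*22*(-1/74))*(1752 + √407) = (-4521 - 22/37)*(1752 + √407) = -167299*(1752 + √407)/37 = -293107848/37 - 167299*√407/37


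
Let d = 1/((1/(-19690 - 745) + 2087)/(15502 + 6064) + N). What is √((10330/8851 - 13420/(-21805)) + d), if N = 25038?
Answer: √412462584108533428307901278363707950666/15211286725481654388 ≈ 1.3351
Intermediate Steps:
d = 220350605/5517159771912 (d = 1/((1/(-19690 - 745) + 2087)/(15502 + 6064) + 25038) = 1/((1/(-20435) + 2087)/21566 + 25038) = 1/((-1/20435 + 2087)*(1/21566) + 25038) = 1/((42647844/20435)*(1/21566) + 25038) = 1/(21323922/220350605 + 25038) = 1/(5517159771912/220350605) = 220350605/5517159771912 ≈ 3.9939e-5)
√((10330/8851 - 13420/(-21805)) + d) = √((10330/8851 - 13420/(-21805)) + 220350605/5517159771912) = √((10330*(1/8851) - 13420*(-1/21805)) + 220350605/5517159771912) = √((10330/8851 + 2684/4361) + 220350605/5517159771912) = √(68805214/38599211 + 220350605/5517159771912) = √(379617864138092721823/212958014156743161432) = √412462584108533428307901278363707950666/15211286725481654388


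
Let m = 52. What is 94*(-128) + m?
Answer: -11980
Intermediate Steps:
94*(-128) + m = 94*(-128) + 52 = -12032 + 52 = -11980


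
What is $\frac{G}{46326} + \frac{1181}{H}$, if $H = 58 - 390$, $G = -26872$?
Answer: $- \frac{31816255}{7690116} \approx -4.1373$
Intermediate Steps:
$H = -332$ ($H = 58 - 390 = -332$)
$\frac{G}{46326} + \frac{1181}{H} = - \frac{26872}{46326} + \frac{1181}{-332} = \left(-26872\right) \frac{1}{46326} + 1181 \left(- \frac{1}{332}\right) = - \frac{13436}{23163} - \frac{1181}{332} = - \frac{31816255}{7690116}$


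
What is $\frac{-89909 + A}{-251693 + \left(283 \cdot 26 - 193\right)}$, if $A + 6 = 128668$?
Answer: $- \frac{38753}{244528} \approx -0.15848$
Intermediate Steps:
$A = 128662$ ($A = -6 + 128668 = 128662$)
$\frac{-89909 + A}{-251693 + \left(283 \cdot 26 - 193\right)} = \frac{-89909 + 128662}{-251693 + \left(283 \cdot 26 - 193\right)} = \frac{38753}{-251693 + \left(7358 - 193\right)} = \frac{38753}{-251693 + 7165} = \frac{38753}{-244528} = 38753 \left(- \frac{1}{244528}\right) = - \frac{38753}{244528}$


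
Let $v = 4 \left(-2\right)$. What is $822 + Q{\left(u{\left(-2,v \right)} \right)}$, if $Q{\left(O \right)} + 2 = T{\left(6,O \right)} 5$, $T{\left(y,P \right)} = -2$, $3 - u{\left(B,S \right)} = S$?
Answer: $810$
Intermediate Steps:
$v = -8$
$u{\left(B,S \right)} = 3 - S$
$Q{\left(O \right)} = -12$ ($Q{\left(O \right)} = -2 - 10 = -12$)
$822 + Q{\left(u{\left(-2,v \right)} \right)} = 822 - 12 = 810$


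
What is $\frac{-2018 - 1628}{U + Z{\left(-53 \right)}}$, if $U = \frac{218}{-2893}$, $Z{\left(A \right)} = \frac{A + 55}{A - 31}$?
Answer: $\frac{443010876}{12049} \approx 36767.0$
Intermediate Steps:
$Z{\left(A \right)} = \frac{55 + A}{-31 + A}$
$U = - \frac{218}{2893}$ ($U = 218 \left(- \frac{1}{2893}\right) = - \frac{218}{2893} \approx -0.075354$)
$\frac{-2018 - 1628}{U + Z{\left(-53 \right)}} = \frac{-2018 - 1628}{- \frac{218}{2893} + \frac{55 - 53}{-31 - 53}} = - \frac{3646}{- \frac{218}{2893} + \frac{1}{-84} \cdot 2} = - \frac{3646}{- \frac{218}{2893} - \frac{1}{42}} = - \frac{3646}{- \frac{12049}{121506}} = \left(-3646\right) \left(- \frac{121506}{12049}\right) = \frac{443010876}{12049}$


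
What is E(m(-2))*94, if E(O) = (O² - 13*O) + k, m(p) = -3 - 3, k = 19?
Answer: 12502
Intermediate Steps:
m(p) = -6
E(O) = 19 + O² - 13*O (E(O) = (O² - 13*O) + 19 = 19 + O² - 13*O)
E(m(-2))*94 = (19 + (-6)² - 13*(-6))*94 = (19 + 36 + 78)*94 = 133*94 = 12502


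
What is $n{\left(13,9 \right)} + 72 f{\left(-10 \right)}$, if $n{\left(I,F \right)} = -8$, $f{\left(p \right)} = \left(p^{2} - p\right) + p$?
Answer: $7192$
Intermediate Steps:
$f{\left(p \right)} = p^{2}$
$n{\left(13,9 \right)} + 72 f{\left(-10 \right)} = -8 + 72 \left(-10\right)^{2} = -8 + 72 \cdot 100 = -8 + 7200 = 7192$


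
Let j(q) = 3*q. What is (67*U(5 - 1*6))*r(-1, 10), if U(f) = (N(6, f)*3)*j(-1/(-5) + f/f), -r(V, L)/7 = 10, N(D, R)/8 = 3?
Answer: -1215648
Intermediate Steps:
N(D, R) = 24 (N(D, R) = 8*3 = 24)
r(V, L) = -70 (r(V, L) = -7*10 = -70)
U(f) = 1296/5 (U(f) = (24*3)*(3*(-1/(-5) + f/f)) = 72*(3*(-1*(-1/5) + 1)) = 72*(3*(1/5 + 1)) = 72*(3*(6/5)) = 72*(18/5) = 1296/5)
(67*U(5 - 1*6))*r(-1, 10) = (67*(1296/5))*(-70) = (86832/5)*(-70) = -1215648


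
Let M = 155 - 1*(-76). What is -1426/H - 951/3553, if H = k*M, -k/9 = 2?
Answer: 50560/671517 ≈ 0.075292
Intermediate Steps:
k = -18 (k = -9*2 = -18)
M = 231 (M = 155 + 76 = 231)
H = -4158 (H = -18*231 = -4158)
-1426/H - 951/3553 = -1426/(-4158) - 951/3553 = -1426*(-1/4158) - 951*1/3553 = 713/2079 - 951/3553 = 50560/671517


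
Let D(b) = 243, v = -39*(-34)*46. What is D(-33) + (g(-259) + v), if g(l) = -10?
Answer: 61229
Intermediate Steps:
v = 60996 (v = 1326*46 = 60996)
D(-33) + (g(-259) + v) = 243 + (-10 + 60996) = 243 + 60986 = 61229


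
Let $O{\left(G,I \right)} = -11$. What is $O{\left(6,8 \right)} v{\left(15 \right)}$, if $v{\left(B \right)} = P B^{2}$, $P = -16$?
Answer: $39600$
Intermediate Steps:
$v{\left(B \right)} = - 16 B^{2}$
$O{\left(6,8 \right)} v{\left(15 \right)} = - 11 \left(- 16 \cdot 15^{2}\right) = - 11 \left(\left(-16\right) 225\right) = \left(-11\right) \left(-3600\right) = 39600$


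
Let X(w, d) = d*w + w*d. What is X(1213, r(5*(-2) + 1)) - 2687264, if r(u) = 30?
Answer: -2614484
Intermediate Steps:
X(w, d) = 2*d*w (X(w, d) = d*w + d*w = 2*d*w)
X(1213, r(5*(-2) + 1)) - 2687264 = 2*30*1213 - 2687264 = 72780 - 2687264 = -2614484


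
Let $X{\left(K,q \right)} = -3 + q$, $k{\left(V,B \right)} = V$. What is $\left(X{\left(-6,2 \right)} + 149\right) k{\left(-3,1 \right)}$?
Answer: $-444$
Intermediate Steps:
$\left(X{\left(-6,2 \right)} + 149\right) k{\left(-3,1 \right)} = \left(\left(-3 + 2\right) + 149\right) \left(-3\right) = \left(-1 + 149\right) \left(-3\right) = 148 \left(-3\right) = -444$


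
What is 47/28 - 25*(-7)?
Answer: 4947/28 ≈ 176.68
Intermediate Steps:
47/28 - 25*(-7) = 47*(1/28) + 175 = 47/28 + 175 = 4947/28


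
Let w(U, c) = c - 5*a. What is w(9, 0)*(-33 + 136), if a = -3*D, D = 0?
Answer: 0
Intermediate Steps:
a = 0 (a = -3*0 = 0)
w(U, c) = c (w(U, c) = c - 5*0 = c + 0 = c)
w(9, 0)*(-33 + 136) = 0*(-33 + 136) = 0*103 = 0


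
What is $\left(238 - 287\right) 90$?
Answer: $-4410$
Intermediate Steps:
$\left(238 - 287\right) 90 = \left(-49\right) 90 = -4410$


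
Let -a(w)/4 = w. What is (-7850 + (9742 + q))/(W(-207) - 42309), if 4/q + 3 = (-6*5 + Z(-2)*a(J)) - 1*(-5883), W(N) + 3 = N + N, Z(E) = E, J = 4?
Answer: -2782187/62828583 ≈ -0.044282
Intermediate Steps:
a(w) = -4*w
W(N) = -3 + 2*N (W(N) = -3 + (N + N) = -3 + 2*N)
q = 2/2941 (q = 4/(-3 + ((-6*5 - (-8)*4) - 1*(-5883))) = 4/(-3 + ((-30 - 2*(-16)) + 5883)) = 4/(-3 + ((-30 + 32) + 5883)) = 4/(-3 + (2 + 5883)) = 4/(-3 + 5885) = 4/5882 = 4*(1/5882) = 2/2941 ≈ 0.00068004)
(-7850 + (9742 + q))/(W(-207) - 42309) = (-7850 + (9742 + 2/2941))/((-3 + 2*(-207)) - 42309) = (-7850 + 28651224/2941)/((-3 - 414) - 42309) = 5564374/(2941*(-417 - 42309)) = (5564374/2941)/(-42726) = (5564374/2941)*(-1/42726) = -2782187/62828583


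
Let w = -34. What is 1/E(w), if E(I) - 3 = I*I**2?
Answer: -1/39301 ≈ -2.5445e-5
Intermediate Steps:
E(I) = 3 + I**3 (E(I) = 3 + I*I**2 = 3 + I**3)
1/E(w) = 1/(3 + (-34)**3) = 1/(3 - 39304) = 1/(-39301) = -1/39301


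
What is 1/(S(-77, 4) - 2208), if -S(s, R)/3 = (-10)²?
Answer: -1/2508 ≈ -0.00039872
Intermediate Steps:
S(s, R) = -300 (S(s, R) = -3*(-10)² = -3*100 = -300)
1/(S(-77, 4) - 2208) = 1/(-300 - 2208) = 1/(-2508) = -1/2508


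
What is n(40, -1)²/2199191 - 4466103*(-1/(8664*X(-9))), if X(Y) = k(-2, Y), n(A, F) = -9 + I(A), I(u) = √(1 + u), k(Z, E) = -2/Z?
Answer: 3273938193227/6351263608 - 18*√41/2199191 ≈ 515.48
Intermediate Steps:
n(A, F) = -9 + √(1 + A)
X(Y) = 1 (X(Y) = -2/(-2) = -2*(-½) = 1)
n(40, -1)²/2199191 - 4466103*(-1/(8664*X(-9))) = (-9 + √(1 + 40))²/2199191 - 4466103/((114*(-76))*1) = (-9 + √41)²*(1/2199191) - 4466103/((-8664*1)) = (-9 + √41)²/2199191 - 4466103/(-8664) = (-9 + √41)²/2199191 - 4466103*(-1/8664) = (-9 + √41)²/2199191 + 1488701/2888 = 1488701/2888 + (-9 + √41)²/2199191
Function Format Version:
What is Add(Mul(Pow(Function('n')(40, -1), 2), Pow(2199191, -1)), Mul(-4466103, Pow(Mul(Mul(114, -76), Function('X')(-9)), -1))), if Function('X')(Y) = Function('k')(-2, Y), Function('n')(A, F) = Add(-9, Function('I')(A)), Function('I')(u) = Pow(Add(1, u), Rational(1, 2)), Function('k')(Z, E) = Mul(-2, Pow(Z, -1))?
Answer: Add(Rational(3273938193227, 6351263608), Mul(Rational(-18, 2199191), Pow(41, Rational(1, 2)))) ≈ 515.48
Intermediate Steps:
Function('n')(A, F) = Add(-9, Pow(Add(1, A), Rational(1, 2)))
Function('X')(Y) = 1 (Function('X')(Y) = Mul(-2, Pow(-2, -1)) = Mul(-2, Rational(-1, 2)) = 1)
Add(Mul(Pow(Function('n')(40, -1), 2), Pow(2199191, -1)), Mul(-4466103, Pow(Mul(Mul(114, -76), Function('X')(-9)), -1))) = Add(Mul(Pow(Add(-9, Pow(Add(1, 40), Rational(1, 2))), 2), Pow(2199191, -1)), Mul(-4466103, Pow(Mul(Mul(114, -76), 1), -1))) = Add(Mul(Pow(Add(-9, Pow(41, Rational(1, 2))), 2), Rational(1, 2199191)), Mul(-4466103, Pow(Mul(-8664, 1), -1))) = Add(Mul(Rational(1, 2199191), Pow(Add(-9, Pow(41, Rational(1, 2))), 2)), Mul(-4466103, Pow(-8664, -1))) = Add(Mul(Rational(1, 2199191), Pow(Add(-9, Pow(41, Rational(1, 2))), 2)), Mul(-4466103, Rational(-1, 8664))) = Add(Mul(Rational(1, 2199191), Pow(Add(-9, Pow(41, Rational(1, 2))), 2)), Rational(1488701, 2888)) = Add(Rational(1488701, 2888), Mul(Rational(1, 2199191), Pow(Add(-9, Pow(41, Rational(1, 2))), 2)))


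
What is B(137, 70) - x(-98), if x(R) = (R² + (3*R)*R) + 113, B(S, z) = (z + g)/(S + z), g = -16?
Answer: -886161/23 ≈ -38529.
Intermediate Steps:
B(S, z) = (-16 + z)/(S + z) (B(S, z) = (z - 16)/(S + z) = (-16 + z)/(S + z))
x(R) = 113 + 4*R² (x(R) = (R² + 3*R²) + 113 = 4*R² + 113 = 113 + 4*R²)
B(137, 70) - x(-98) = (-16 + 70)/(137 + 70) - (113 + 4*(-98)²) = 54/207 - (113 + 4*9604) = (1/207)*54 - (113 + 38416) = 6/23 - 1*38529 = 6/23 - 38529 = -886161/23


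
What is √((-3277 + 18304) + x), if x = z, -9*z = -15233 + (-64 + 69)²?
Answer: √150451/3 ≈ 129.29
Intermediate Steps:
z = 15208/9 (z = -(-15233 + (-64 + 69)²)/9 = -(-15233 + 5²)/9 = -(-15233 + 25)/9 = -⅑*(-15208) = 15208/9 ≈ 1689.8)
x = 15208/9 ≈ 1689.8
√((-3277 + 18304) + x) = √((-3277 + 18304) + 15208/9) = √(15027 + 15208/9) = √(150451/9) = √150451/3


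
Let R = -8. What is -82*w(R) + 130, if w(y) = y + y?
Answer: 1442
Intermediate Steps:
w(y) = 2*y
-82*w(R) + 130 = -164*(-8) + 130 = -82*(-16) + 130 = 1312 + 130 = 1442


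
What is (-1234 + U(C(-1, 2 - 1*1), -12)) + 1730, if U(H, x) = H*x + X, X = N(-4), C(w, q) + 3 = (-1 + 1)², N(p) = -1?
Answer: 531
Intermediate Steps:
C(w, q) = -3 (C(w, q) = -3 + (-1 + 1)² = -3 + 0² = -3 + 0 = -3)
X = -1
U(H, x) = -1 + H*x (U(H, x) = H*x - 1 = -1 + H*x)
(-1234 + U(C(-1, 2 - 1*1), -12)) + 1730 = (-1234 + (-1 - 3*(-12))) + 1730 = (-1234 + (-1 + 36)) + 1730 = (-1234 + 35) + 1730 = -1199 + 1730 = 531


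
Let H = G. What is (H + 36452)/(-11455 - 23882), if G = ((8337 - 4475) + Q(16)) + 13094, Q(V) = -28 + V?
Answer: -53396/35337 ≈ -1.5111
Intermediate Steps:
G = 16944 (G = ((8337 - 4475) + (-28 + 16)) + 13094 = (3862 - 12) + 13094 = 3850 + 13094 = 16944)
H = 16944
(H + 36452)/(-11455 - 23882) = (16944 + 36452)/(-11455 - 23882) = 53396/(-35337) = 53396*(-1/35337) = -53396/35337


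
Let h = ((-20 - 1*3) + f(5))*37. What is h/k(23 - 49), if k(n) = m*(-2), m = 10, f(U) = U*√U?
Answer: 851/20 - 37*√5/4 ≈ 21.866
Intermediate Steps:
f(U) = U^(3/2)
k(n) = -20 (k(n) = 10*(-2) = -20)
h = -851 + 185*√5 (h = ((-20 - 1*3) + 5^(3/2))*37 = ((-20 - 3) + 5*√5)*37 = (-23 + 5*√5)*37 = -851 + 185*√5 ≈ -437.33)
h/k(23 - 49) = (-851 + 185*√5)/(-20) = (-851 + 185*√5)*(-1/20) = 851/20 - 37*√5/4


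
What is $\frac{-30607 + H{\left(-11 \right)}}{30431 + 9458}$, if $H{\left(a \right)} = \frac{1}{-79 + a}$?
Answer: $- \frac{2754631}{3590010} \approx -0.7673$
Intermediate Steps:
$\frac{-30607 + H{\left(-11 \right)}}{30431 + 9458} = \frac{-30607 + \frac{1}{-79 - 11}}{30431 + 9458} = \frac{-30607 + \frac{1}{-90}}{39889} = \left(-30607 - \frac{1}{90}\right) \frac{1}{39889} = \left(- \frac{2754631}{90}\right) \frac{1}{39889} = - \frac{2754631}{3590010}$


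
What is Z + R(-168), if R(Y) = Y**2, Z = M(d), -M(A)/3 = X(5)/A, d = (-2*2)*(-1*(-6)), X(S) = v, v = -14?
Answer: 112889/4 ≈ 28222.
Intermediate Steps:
X(S) = -14
d = -24 (d = -4*6 = -24)
M(A) = 42/A (M(A) = -(-42)/A = 42/A)
Z = -7/4 (Z = 42/(-24) = 42*(-1/24) = -7/4 ≈ -1.7500)
Z + R(-168) = -7/4 + (-168)**2 = -7/4 + 28224 = 112889/4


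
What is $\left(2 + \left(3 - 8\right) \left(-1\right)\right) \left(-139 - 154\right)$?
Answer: $-2051$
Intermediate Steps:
$\left(2 + \left(3 - 8\right) \left(-1\right)\right) \left(-139 - 154\right) = \left(2 + \left(3 - 8\right) \left(-1\right)\right) \left(-293\right) = \left(2 - -5\right) \left(-293\right) = \left(2 + 5\right) \left(-293\right) = 7 \left(-293\right) = -2051$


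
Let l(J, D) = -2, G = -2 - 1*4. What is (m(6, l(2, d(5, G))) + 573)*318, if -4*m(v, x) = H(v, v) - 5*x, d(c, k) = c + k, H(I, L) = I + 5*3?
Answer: 359499/2 ≈ 1.7975e+5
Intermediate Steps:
G = -6 (G = -2 - 4 = -6)
H(I, L) = 15 + I (H(I, L) = I + 15 = 15 + I)
m(v, x) = -15/4 - v/4 + 5*x/4 (m(v, x) = -((15 + v) - 5*x)/4 = -(15 + v - 5*x)/4 = -15/4 - v/4 + 5*x/4)
(m(6, l(2, d(5, G))) + 573)*318 = ((-15/4 - ¼*6 + (5/4)*(-2)) + 573)*318 = ((-15/4 - 3/2 - 5/2) + 573)*318 = (-31/4 + 573)*318 = (2261/4)*318 = 359499/2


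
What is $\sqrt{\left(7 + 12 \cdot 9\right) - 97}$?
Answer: $3 \sqrt{2} \approx 4.2426$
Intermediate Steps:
$\sqrt{\left(7 + 12 \cdot 9\right) - 97} = \sqrt{\left(7 + 108\right) - 97} = \sqrt{115 - 97} = \sqrt{18} = 3 \sqrt{2}$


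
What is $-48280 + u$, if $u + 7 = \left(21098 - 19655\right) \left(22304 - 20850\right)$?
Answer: $2049835$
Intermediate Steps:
$u = 2098115$ ($u = -7 + \left(21098 - 19655\right) \left(22304 - 20850\right) = -7 + 1443 \cdot 1454 = -7 + 2098122 = 2098115$)
$-48280 + u = -48280 + 2098115 = 2049835$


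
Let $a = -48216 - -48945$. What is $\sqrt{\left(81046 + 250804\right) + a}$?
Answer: $\sqrt{332579} \approx 576.7$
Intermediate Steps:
$a = 729$ ($a = -48216 + 48945 = 729$)
$\sqrt{\left(81046 + 250804\right) + a} = \sqrt{\left(81046 + 250804\right) + 729} = \sqrt{331850 + 729} = \sqrt{332579}$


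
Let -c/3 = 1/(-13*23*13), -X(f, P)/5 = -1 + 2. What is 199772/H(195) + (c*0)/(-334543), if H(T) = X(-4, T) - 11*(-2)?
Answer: 199772/17 ≈ 11751.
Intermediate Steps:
X(f, P) = -5 (X(f, P) = -5*(-1 + 2) = -5*1 = -5)
c = 3/3887 (c = -3/(-13*23*13) = -3/((-299*13)) = -3/(-3887) = -3*(-1/3887) = 3/3887 ≈ 0.00077180)
H(T) = 17 (H(T) = -5 - 11*(-2) = -5 + 22 = 17)
199772/H(195) + (c*0)/(-334543) = 199772/17 + ((3/3887)*0)/(-334543) = 199772*(1/17) + 0*(-1/334543) = 199772/17 + 0 = 199772/17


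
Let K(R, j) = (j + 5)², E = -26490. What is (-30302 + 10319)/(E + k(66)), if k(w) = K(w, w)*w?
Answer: -6661/102072 ≈ -0.065258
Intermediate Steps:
K(R, j) = (5 + j)²
k(w) = w*(5 + w)² (k(w) = (5 + w)²*w = w*(5 + w)²)
(-30302 + 10319)/(E + k(66)) = (-30302 + 10319)/(-26490 + 66*(5 + 66)²) = -19983/(-26490 + 66*71²) = -19983/(-26490 + 66*5041) = -19983/(-26490 + 332706) = -19983/306216 = -19983*1/306216 = -6661/102072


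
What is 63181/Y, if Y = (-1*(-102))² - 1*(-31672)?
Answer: 943/628 ≈ 1.5016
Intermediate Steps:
Y = 42076 (Y = 102² + 31672 = 10404 + 31672 = 42076)
63181/Y = 63181/42076 = 63181*(1/42076) = 943/628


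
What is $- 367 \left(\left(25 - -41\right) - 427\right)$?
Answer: $132487$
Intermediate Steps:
$- 367 \left(\left(25 - -41\right) - 427\right) = - 367 \left(\left(25 + 41\right) - 427\right) = - 367 \left(66 - 427\right) = \left(-367\right) \left(-361\right) = 132487$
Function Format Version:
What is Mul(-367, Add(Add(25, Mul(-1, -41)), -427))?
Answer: 132487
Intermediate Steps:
Mul(-367, Add(Add(25, Mul(-1, -41)), -427)) = Mul(-367, Add(Add(25, 41), -427)) = Mul(-367, Add(66, -427)) = Mul(-367, -361) = 132487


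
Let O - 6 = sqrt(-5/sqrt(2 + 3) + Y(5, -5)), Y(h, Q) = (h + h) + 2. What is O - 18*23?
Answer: -408 + 5**(3/4)*sqrt(-5 + 12*sqrt(5))/5 ≈ -404.88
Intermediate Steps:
Y(h, Q) = 2 + 2*h (Y(h, Q) = 2*h + 2 = 2 + 2*h)
O = 6 + sqrt(12 - sqrt(5)) (O = 6 + sqrt(-5/sqrt(2 + 3) + (2 + 2*5)) = 6 + sqrt(-5*sqrt(5)/5 + (2 + 10)) = 6 + sqrt(-sqrt(5) + 12) = 6 + sqrt(12 - sqrt(5)) ≈ 9.1247)
O - 18*23 = (6 + 5**(3/4)*sqrt(-5 + 12*sqrt(5))/5) - 18*23 = (6 + 5**(3/4)*sqrt(-5 + 12*sqrt(5))/5) - 414 = -408 + 5**(3/4)*sqrt(-5 + 12*sqrt(5))/5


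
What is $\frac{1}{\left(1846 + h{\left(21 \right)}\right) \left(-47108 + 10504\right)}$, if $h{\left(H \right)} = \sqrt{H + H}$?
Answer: $- \frac{923}{62367249548} + \frac{\sqrt{42}}{124734499096} \approx -1.4747 \cdot 10^{-8}$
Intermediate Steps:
$h{\left(H \right)} = \sqrt{2} \sqrt{H}$ ($h{\left(H \right)} = \sqrt{2 H} = \sqrt{2} \sqrt{H}$)
$\frac{1}{\left(1846 + h{\left(21 \right)}\right) \left(-47108 + 10504\right)} = \frac{1}{\left(1846 + \sqrt{2} \sqrt{21}\right) \left(-47108 + 10504\right)} = \frac{1}{\left(1846 + \sqrt{42}\right) \left(-36604\right)} = \frac{1}{-67570984 - 36604 \sqrt{42}}$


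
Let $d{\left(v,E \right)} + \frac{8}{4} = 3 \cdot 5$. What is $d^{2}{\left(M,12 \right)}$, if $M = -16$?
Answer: $169$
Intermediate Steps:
$d{\left(v,E \right)} = 13$ ($d{\left(v,E \right)} = -2 + 3 \cdot 5 = -2 + 15 = 13$)
$d^{2}{\left(M,12 \right)} = 13^{2} = 169$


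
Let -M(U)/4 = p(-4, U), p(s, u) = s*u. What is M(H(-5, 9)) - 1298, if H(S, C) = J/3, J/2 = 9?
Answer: -1202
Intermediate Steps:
J = 18 (J = 2*9 = 18)
H(S, C) = 6 (H(S, C) = 18/3 = 18*(⅓) = 6)
M(U) = 16*U (M(U) = -(-16)*U = 16*U)
M(H(-5, 9)) - 1298 = 16*6 - 1298 = 96 - 1298 = -1202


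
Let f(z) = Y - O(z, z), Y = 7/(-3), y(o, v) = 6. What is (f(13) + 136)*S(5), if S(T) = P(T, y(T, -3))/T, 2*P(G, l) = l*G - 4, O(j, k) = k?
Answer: 4706/15 ≈ 313.73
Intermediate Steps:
Y = -7/3 (Y = 7*(-⅓) = -7/3 ≈ -2.3333)
f(z) = -7/3 - z
P(G, l) = -2 + G*l/2 (P(G, l) = (l*G - 4)/2 = (G*l - 4)/2 = (-4 + G*l)/2 = -2 + G*l/2)
S(T) = (-2 + 3*T)/T (S(T) = (-2 + (½)*T*6)/T = (-2 + 3*T)/T)
(f(13) + 136)*S(5) = ((-7/3 - 1*13) + 136)*(3 - 2/5) = ((-7/3 - 13) + 136)*(3 - 2*⅕) = (-46/3 + 136)*(3 - ⅖) = (362/3)*(13/5) = 4706/15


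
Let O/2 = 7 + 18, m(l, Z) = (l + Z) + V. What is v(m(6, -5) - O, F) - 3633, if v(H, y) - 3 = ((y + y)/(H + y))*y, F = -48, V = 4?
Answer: -114066/31 ≈ -3679.5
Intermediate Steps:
m(l, Z) = 4 + Z + l (m(l, Z) = (l + Z) + 4 = (Z + l) + 4 = 4 + Z + l)
O = 50 (O = 2*(7 + 18) = 2*25 = 50)
v(H, y) = 3 + 2*y²/(H + y) (v(H, y) = 3 + ((y + y)/(H + y))*y = 3 + ((2*y)/(H + y))*y = 3 + (2*y/(H + y))*y = 3 + 2*y²/(H + y))
v(m(6, -5) - O, F) - 3633 = (2*(-48)² + 3*((4 - 5 + 6) - 1*50) + 3*(-48))/(((4 - 5 + 6) - 1*50) - 48) - 3633 = (2*2304 + 3*(5 - 50) - 144)/((5 - 50) - 48) - 3633 = (4608 + 3*(-45) - 144)/(-45 - 48) - 3633 = (4608 - 135 - 144)/(-93) - 3633 = -1/93*4329 - 3633 = -1443/31 - 3633 = -114066/31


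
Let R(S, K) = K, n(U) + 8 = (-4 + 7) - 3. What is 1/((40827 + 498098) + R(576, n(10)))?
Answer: 1/538917 ≈ 1.8556e-6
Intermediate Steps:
n(U) = -8 (n(U) = -8 + ((-4 + 7) - 3) = -8 + (3 - 3) = -8 + 0 = -8)
1/((40827 + 498098) + R(576, n(10))) = 1/((40827 + 498098) - 8) = 1/(538925 - 8) = 1/538917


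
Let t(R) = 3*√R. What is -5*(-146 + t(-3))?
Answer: 730 - 15*I*√3 ≈ 730.0 - 25.981*I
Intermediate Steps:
-5*(-146 + t(-3)) = -5*(-146 + 3*√(-3)) = -5*(-146 + 3*(I*√3)) = -5*(-146 + 3*I*√3) = 730 - 15*I*√3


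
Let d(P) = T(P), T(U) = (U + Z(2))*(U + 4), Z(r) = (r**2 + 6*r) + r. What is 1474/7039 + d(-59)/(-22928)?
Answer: 17922927/161390192 ≈ 0.11105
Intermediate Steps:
Z(r) = r**2 + 7*r
T(U) = (4 + U)*(18 + U) (T(U) = (U + 2*(7 + 2))*(U + 4) = (U + 2*9)*(4 + U) = (U + 18)*(4 + U) = (18 + U)*(4 + U) = (4 + U)*(18 + U))
d(P) = 72 + P**2 + 22*P
1474/7039 + d(-59)/(-22928) = 1474/7039 + (72 + (-59)**2 + 22*(-59))/(-22928) = 1474*(1/7039) + (72 + 3481 - 1298)*(-1/22928) = 1474/7039 + 2255*(-1/22928) = 1474/7039 - 2255/22928 = 17922927/161390192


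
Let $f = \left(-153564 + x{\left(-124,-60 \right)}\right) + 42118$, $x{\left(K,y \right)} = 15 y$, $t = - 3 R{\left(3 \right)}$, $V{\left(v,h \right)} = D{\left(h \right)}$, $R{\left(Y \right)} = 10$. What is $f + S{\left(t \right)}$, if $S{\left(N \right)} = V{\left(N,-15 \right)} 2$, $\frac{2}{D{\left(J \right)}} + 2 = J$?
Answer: $- \frac{1909886}{17} \approx -1.1235 \cdot 10^{5}$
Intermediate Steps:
$D{\left(J \right)} = \frac{2}{-2 + J}$
$V{\left(v,h \right)} = \frac{2}{-2 + h}$
$t = -30$ ($t = \left(-3\right) 10 = -30$)
$S{\left(N \right)} = - \frac{4}{17}$ ($S{\left(N \right)} = \frac{2}{-2 - 15} \cdot 2 = \frac{2}{-17} \cdot 2 = 2 \left(- \frac{1}{17}\right) 2 = \left(- \frac{2}{17}\right) 2 = - \frac{4}{17}$)
$f = -112346$ ($f = \left(-153564 + 15 \left(-60\right)\right) + 42118 = \left(-153564 - 900\right) + 42118 = -154464 + 42118 = -112346$)
$f + S{\left(t \right)} = -112346 - \frac{4}{17} = - \frac{1909886}{17}$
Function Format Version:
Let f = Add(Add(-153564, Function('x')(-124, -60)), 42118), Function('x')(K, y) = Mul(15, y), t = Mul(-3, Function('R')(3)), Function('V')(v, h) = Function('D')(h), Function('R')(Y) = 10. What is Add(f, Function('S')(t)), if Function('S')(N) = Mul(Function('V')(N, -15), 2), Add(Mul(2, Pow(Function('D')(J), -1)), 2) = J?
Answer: Rational(-1909886, 17) ≈ -1.1235e+5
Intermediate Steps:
Function('D')(J) = Mul(2, Pow(Add(-2, J), -1))
Function('V')(v, h) = Mul(2, Pow(Add(-2, h), -1))
t = -30 (t = Mul(-3, 10) = -30)
Function('S')(N) = Rational(-4, 17) (Function('S')(N) = Mul(Mul(2, Pow(Add(-2, -15), -1)), 2) = Mul(Mul(2, Pow(-17, -1)), 2) = Mul(Mul(2, Rational(-1, 17)), 2) = Mul(Rational(-2, 17), 2) = Rational(-4, 17))
f = -112346 (f = Add(Add(-153564, Mul(15, -60)), 42118) = Add(Add(-153564, -900), 42118) = Add(-154464, 42118) = -112346)
Add(f, Function('S')(t)) = Add(-112346, Rational(-4, 17)) = Rational(-1909886, 17)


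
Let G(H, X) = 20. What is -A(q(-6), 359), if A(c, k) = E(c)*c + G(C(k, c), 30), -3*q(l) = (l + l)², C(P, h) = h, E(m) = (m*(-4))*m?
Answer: -442388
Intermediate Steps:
E(m) = -4*m² (E(m) = (-4*m)*m = -4*m²)
q(l) = -4*l²/3 (q(l) = -(l + l)²/3 = -4*l²/3)
A(c, k) = 20 - 4*c³ (A(c, k) = (-4*c²)*c + 20 = -4*c³ + 20 = 20 - 4*c³)
-A(q(-6), 359) = -(20 - 4*(-4/3*(-6)²)³) = -(20 - 4*(-4/3*36)³) = -(20 - 4*(-48)³) = -(20 - 4*(-110592)) = -(20 + 442368) = -1*442388 = -442388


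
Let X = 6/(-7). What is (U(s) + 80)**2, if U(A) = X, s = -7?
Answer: 306916/49 ≈ 6263.6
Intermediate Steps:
X = -6/7 (X = 6*(-1/7) = -6/7 ≈ -0.85714)
U(A) = -6/7
(U(s) + 80)**2 = (-6/7 + 80)**2 = (554/7)**2 = 306916/49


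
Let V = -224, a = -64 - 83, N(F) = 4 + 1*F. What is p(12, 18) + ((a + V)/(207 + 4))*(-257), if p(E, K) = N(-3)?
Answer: 95558/211 ≈ 452.88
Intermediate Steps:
N(F) = 4 + F
p(E, K) = 1 (p(E, K) = 4 - 3 = 1)
a = -147
p(12, 18) + ((a + V)/(207 + 4))*(-257) = 1 + ((-147 - 224)/(207 + 4))*(-257) = 1 - 371/211*(-257) = 1 + 95347/211 = 95558/211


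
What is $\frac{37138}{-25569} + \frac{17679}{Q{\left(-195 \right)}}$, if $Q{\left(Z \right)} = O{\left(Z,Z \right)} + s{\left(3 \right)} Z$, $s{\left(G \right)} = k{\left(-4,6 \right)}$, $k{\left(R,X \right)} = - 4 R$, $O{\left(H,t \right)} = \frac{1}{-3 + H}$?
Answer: $- \frac{112445209516}{15795531009} \approx -7.1188$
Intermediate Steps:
$s{\left(G \right)} = 16$ ($s{\left(G \right)} = \left(-4\right) \left(-4\right) = 16$)
$Q{\left(Z \right)} = \frac{1}{-3 + Z} + 16 Z$
$\frac{37138}{-25569} + \frac{17679}{Q{\left(-195 \right)}} = \frac{37138}{-25569} + \frac{17679}{\frac{1}{-3 - 195} \left(1 + 16 \left(-195\right) \left(-3 - 195\right)\right)} = 37138 \left(- \frac{1}{25569}\right) + \frac{17679}{\frac{1}{-198} \left(1 + 16 \left(-195\right) \left(-198\right)\right)} = - \frac{37138}{25569} + \frac{17679}{\left(- \frac{1}{198}\right) \left(1 + 617760\right)} = - \frac{37138}{25569} + \frac{17679}{\left(- \frac{1}{198}\right) 617761} = - \frac{37138}{25569} + \frac{17679}{- \frac{617761}{198}} = - \frac{37138}{25569} + 17679 \left(- \frac{198}{617761}\right) = - \frac{37138}{25569} - \frac{3500442}{617761} = - \frac{112445209516}{15795531009}$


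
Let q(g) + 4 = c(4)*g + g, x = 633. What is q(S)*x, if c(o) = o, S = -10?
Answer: -34182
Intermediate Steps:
q(g) = -4 + 5*g (q(g) = -4 + (4*g + g) = -4 + 5*g)
q(S)*x = (-4 + 5*(-10))*633 = (-4 - 50)*633 = -54*633 = -34182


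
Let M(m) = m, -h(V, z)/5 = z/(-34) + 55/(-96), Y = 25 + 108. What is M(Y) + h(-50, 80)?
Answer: 240931/1632 ≈ 147.63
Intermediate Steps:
Y = 133
h(V, z) = 275/96 + 5*z/34 (h(V, z) = -5*(z/(-34) + 55/(-96)) = -5*(z*(-1/34) + 55*(-1/96)) = -5*(-z/34 - 55/96) = -5*(-55/96 - z/34) = 275/96 + 5*z/34)
M(Y) + h(-50, 80) = 133 + (275/96 + (5/34)*80) = 133 + (275/96 + 200/17) = 133 + 23875/1632 = 240931/1632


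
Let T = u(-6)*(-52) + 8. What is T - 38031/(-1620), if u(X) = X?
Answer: 185477/540 ≈ 343.48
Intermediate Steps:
T = 320 (T = -6*(-52) + 8 = 312 + 8 = 320)
T - 38031/(-1620) = 320 - 38031/(-1620) = 320 - 38031*(-1)/1620 = 320 - 1*(-12677/540) = 320 + 12677/540 = 185477/540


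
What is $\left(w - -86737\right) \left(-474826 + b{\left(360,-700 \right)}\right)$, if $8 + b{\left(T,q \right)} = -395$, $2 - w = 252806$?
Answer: $78919854343$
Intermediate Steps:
$w = -252804$ ($w = 2 - 252806 = -252804$)
$b{\left(T,q \right)} = -403$ ($b{\left(T,q \right)} = -8 - 395 = -403$)
$\left(w - -86737\right) \left(-474826 + b{\left(360,-700 \right)}\right) = \left(-252804 - -86737\right) \left(-474826 - 403\right) = \left(-252804 + \left(-82031 + 168768\right)\right) \left(-475229\right) = \left(-252804 + 86737\right) \left(-475229\right) = \left(-166067\right) \left(-475229\right) = 78919854343$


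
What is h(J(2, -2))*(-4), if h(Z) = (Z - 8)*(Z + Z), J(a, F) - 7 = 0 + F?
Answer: 120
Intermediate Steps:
J(a, F) = 7 + F (J(a, F) = 7 + (0 + F) = 7 + F)
h(Z) = 2*Z*(-8 + Z) (h(Z) = (-8 + Z)*(2*Z) = 2*Z*(-8 + Z))
h(J(2, -2))*(-4) = (2*(7 - 2)*(-8 + (7 - 2)))*(-4) = (2*5*(-8 + 5))*(-4) = (2*5*(-3))*(-4) = -30*(-4) = 120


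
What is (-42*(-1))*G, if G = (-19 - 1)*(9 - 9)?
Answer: 0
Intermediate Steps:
G = 0 (G = -20*0 = 0)
(-42*(-1))*G = -42*(-1)*0 = 42*0 = 0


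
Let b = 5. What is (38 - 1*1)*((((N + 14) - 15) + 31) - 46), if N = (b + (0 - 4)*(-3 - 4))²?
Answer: 39701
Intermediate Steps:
N = 1089 (N = (5 + (0 - 4)*(-3 - 4))² = (5 - 4*(-7))² = (5 + 28)² = 33² = 1089)
(38 - 1*1)*((((N + 14) - 15) + 31) - 46) = (38 - 1*1)*((((1089 + 14) - 15) + 31) - 46) = (38 - 1)*(((1103 - 15) + 31) - 46) = 37*((1088 + 31) - 46) = 37*(1119 - 46) = 37*1073 = 39701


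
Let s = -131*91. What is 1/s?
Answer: -1/11921 ≈ -8.3886e-5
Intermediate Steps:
s = -11921
1/s = 1/(-11921) = -1/11921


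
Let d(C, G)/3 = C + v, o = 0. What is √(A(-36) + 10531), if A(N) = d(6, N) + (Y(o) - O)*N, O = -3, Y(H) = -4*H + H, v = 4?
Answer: √10453 ≈ 102.24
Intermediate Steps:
Y(H) = -3*H
d(C, G) = 12 + 3*C (d(C, G) = 3*(C + 4) = 3*(4 + C) = 12 + 3*C)
A(N) = 30 + 3*N (A(N) = (12 + 3*6) + (-3*0 - 1*(-3))*N = (12 + 18) + (0 + 3)*N = 30 + 3*N)
√(A(-36) + 10531) = √((30 + 3*(-36)) + 10531) = √((30 - 108) + 10531) = √(-78 + 10531) = √10453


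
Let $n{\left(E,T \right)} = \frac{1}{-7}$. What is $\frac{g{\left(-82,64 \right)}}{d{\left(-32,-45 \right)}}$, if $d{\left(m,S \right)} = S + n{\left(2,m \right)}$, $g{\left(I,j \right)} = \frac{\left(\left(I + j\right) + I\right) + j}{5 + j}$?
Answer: $\frac{21}{1817} \approx 0.011558$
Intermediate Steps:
$n{\left(E,T \right)} = - \frac{1}{7}$
$g{\left(I,j \right)} = \frac{2 I + 2 j}{5 + j}$ ($g{\left(I,j \right)} = \frac{\left(j + 2 I\right) + j}{5 + j} = \frac{2 I + 2 j}{5 + j}$)
$d{\left(m,S \right)} = - \frac{1}{7} + S$ ($d{\left(m,S \right)} = S - \frac{1}{7} = - \frac{1}{7} + S$)
$\frac{g{\left(-82,64 \right)}}{d{\left(-32,-45 \right)}} = \frac{2 \frac{1}{5 + 64} \left(-82 + 64\right)}{- \frac{1}{7} - 45} = \frac{2 \cdot \frac{1}{69} \left(-18\right)}{- \frac{316}{7}} = 2 \cdot \frac{1}{69} \left(-18\right) \left(- \frac{7}{316}\right) = \left(- \frac{12}{23}\right) \left(- \frac{7}{316}\right) = \frac{21}{1817}$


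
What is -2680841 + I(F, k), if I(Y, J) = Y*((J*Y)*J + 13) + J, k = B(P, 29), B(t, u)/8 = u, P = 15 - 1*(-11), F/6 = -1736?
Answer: 5839527430127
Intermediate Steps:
F = -10416 (F = 6*(-1736) = -10416)
P = 26 (P = 15 + 11 = 26)
B(t, u) = 8*u
k = 232 (k = 8*29 = 232)
I(Y, J) = J + Y*(13 + Y*J**2) (I(Y, J) = Y*(Y*J**2 + 13) + J = Y*(13 + Y*J**2) + J = J + Y*(13 + Y*J**2))
-2680841 + I(F, k) = -2680841 + (232 + 13*(-10416) + 232**2*(-10416)**2) = -2680841 + (232 - 135408 + 53824*108493056) = -2680841 + (232 - 135408 + 5839530246144) = -2680841 + 5839530110968 = 5839527430127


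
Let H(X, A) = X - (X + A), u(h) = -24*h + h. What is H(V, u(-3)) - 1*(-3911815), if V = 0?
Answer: 3911746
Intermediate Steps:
u(h) = -23*h
H(X, A) = -A (H(X, A) = X - (A + X) = X + (-A - X) = -A)
H(V, u(-3)) - 1*(-3911815) = -(-23)*(-3) - 1*(-3911815) = -1*69 + 3911815 = -69 + 3911815 = 3911746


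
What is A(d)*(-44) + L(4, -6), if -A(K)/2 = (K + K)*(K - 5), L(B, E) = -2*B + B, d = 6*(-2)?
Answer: 35900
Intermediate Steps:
d = -12
L(B, E) = -B
A(K) = -4*K*(-5 + K) (A(K) = -2*(K + K)*(K - 5) = -2*2*K*(-5 + K) = -4*K*(-5 + K))
A(d)*(-44) + L(4, -6) = (4*(-12)*(5 - 1*(-12)))*(-44) - 1*4 = (4*(-12)*(5 + 12))*(-44) - 4 = (4*(-12)*17)*(-44) - 4 = -816*(-44) - 4 = 35904 - 4 = 35900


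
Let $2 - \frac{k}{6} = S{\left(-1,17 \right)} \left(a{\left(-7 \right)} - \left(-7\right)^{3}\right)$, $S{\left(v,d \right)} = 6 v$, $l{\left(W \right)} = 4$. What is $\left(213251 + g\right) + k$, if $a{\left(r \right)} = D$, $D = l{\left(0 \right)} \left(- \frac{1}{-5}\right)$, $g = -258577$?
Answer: $- \frac{164686}{5} \approx -32937.0$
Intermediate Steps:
$D = \frac{4}{5}$ ($D = 4 \left(- \frac{1}{-5}\right) = 4 \left(\left(-1\right) \left(- \frac{1}{5}\right)\right) = 4 \cdot \frac{1}{5} = \frac{4}{5} \approx 0.8$)
$a{\left(r \right)} = \frac{4}{5}$
$k = \frac{61944}{5}$ ($k = 12 - 6 \cdot 6 \left(-1\right) \left(\frac{4}{5} - \left(-7\right)^{3}\right) = 12 - 6 \left(- 6 \left(\frac{4}{5} - -343\right)\right) = 12 - 6 \left(- 6 \left(\frac{4}{5} + 343\right)\right) = 12 - 6 \left(\left(-6\right) \frac{1719}{5}\right) = 12 - - \frac{61884}{5} = 12 + \frac{61884}{5} = \frac{61944}{5} \approx 12389.0$)
$\left(213251 + g\right) + k = \left(213251 - 258577\right) + \frac{61944}{5} = -45326 + \frac{61944}{5} = - \frac{164686}{5}$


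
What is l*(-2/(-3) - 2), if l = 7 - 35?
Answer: 112/3 ≈ 37.333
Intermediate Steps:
l = -28
l*(-2/(-3) - 2) = -28*(-2/(-3) - 2) = -28*(-2*(-⅓) - 2) = -28*(⅔ - 2) = -28*(-4/3) = 112/3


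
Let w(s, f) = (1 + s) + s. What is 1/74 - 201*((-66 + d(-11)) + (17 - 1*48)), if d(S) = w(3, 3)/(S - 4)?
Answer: 7248601/370 ≈ 19591.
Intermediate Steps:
w(s, f) = 1 + 2*s
d(S) = 7/(-4 + S) (d(S) = (1 + 2*3)/(S - 4) = (1 + 6)/(-4 + S) = 7/(-4 + S))
1/74 - 201*((-66 + d(-11)) + (17 - 1*48)) = 1/74 - 201*((-66 + 7/(-4 - 11)) + (17 - 1*48)) = 1/74 - 201*((-66 + 7/(-15)) + (17 - 48)) = 1/74 - 201*((-66 + 7*(-1/15)) - 31) = 1/74 - 201*((-66 - 7/15) - 31) = 1/74 - 201*(-997/15 - 31) = 1/74 - 201*(-1462/15) = 1/74 + 97954/5 = 7248601/370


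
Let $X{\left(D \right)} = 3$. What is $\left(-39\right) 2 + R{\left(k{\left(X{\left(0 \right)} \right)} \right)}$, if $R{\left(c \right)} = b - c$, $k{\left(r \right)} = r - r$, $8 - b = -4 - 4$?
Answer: $-62$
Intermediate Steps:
$b = 16$ ($b = 8 - \left(-4 - 4\right) = 8 - -8 = 8 + 8 = 16$)
$k{\left(r \right)} = 0$
$R{\left(c \right)} = 16 - c$
$\left(-39\right) 2 + R{\left(k{\left(X{\left(0 \right)} \right)} \right)} = \left(-39\right) 2 + \left(16 - 0\right) = -78 + \left(16 + 0\right) = -78 + 16 = -62$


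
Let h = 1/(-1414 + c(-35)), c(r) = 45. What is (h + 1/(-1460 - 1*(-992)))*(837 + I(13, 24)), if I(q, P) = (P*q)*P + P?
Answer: -5112371/213564 ≈ -23.938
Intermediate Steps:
I(q, P) = P + q*P² (I(q, P) = q*P² + P = P + q*P²)
h = -1/1369 (h = 1/(-1414 + 45) = 1/(-1369) = -1/1369 ≈ -0.00073046)
(h + 1/(-1460 - 1*(-992)))*(837 + I(13, 24)) = (-1/1369 + 1/(-1460 - 1*(-992)))*(837 + 24*(1 + 24*13)) = (-1/1369 + 1/(-1460 + 992))*(837 + 24*(1 + 312)) = (-1/1369 + 1/(-468))*(837 + 24*313) = (-1/1369 - 1/468)*(837 + 7512) = -1837/640692*8349 = -5112371/213564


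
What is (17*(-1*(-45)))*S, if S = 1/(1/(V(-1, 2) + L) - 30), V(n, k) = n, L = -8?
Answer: -6885/271 ≈ -25.406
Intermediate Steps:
S = -9/271 (S = 1/(1/(-1 - 8) - 30) = 1/(1/(-9) - 30) = 1/(-⅑ - 30) = 1/(-271/9) = -9/271 ≈ -0.033210)
(17*(-1*(-45)))*S = (17*(-1*(-45)))*(-9/271) = (17*45)*(-9/271) = 765*(-9/271) = -6885/271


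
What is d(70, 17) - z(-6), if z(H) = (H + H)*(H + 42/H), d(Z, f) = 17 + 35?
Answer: -104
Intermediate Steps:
d(Z, f) = 52
z(H) = 2*H*(H + 42/H) (z(H) = (2*H)*(H + 42/H) = 2*H*(H + 42/H))
d(70, 17) - z(-6) = 52 - (84 + 2*(-6)²) = 52 - (84 + 2*36) = 52 - (84 + 72) = 52 - 1*156 = 52 - 156 = -104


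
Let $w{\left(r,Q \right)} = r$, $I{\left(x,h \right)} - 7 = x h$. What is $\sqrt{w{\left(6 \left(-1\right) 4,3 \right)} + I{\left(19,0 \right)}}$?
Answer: $i \sqrt{17} \approx 4.1231 i$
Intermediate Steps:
$I{\left(x,h \right)} = 7 + h x$ ($I{\left(x,h \right)} = 7 + x h = 7 + h x$)
$\sqrt{w{\left(6 \left(-1\right) 4,3 \right)} + I{\left(19,0 \right)}} = \sqrt{6 \left(-1\right) 4 + \left(7 + 0 \cdot 19\right)} = \sqrt{\left(-6\right) 4 + \left(7 + 0\right)} = \sqrt{-24 + 7} = \sqrt{-17} = i \sqrt{17}$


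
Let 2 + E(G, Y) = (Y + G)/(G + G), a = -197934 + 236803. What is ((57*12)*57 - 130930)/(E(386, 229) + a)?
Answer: -70979224/30005939 ≈ -2.3655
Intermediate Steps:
a = 38869
E(G, Y) = -2 + (G + Y)/(2*G) (E(G, Y) = -2 + (Y + G)/(G + G) = -2 + (G + Y)/((2*G)) = -2 + (G + Y)*(1/(2*G)) = -2 + (G + Y)/(2*G))
((57*12)*57 - 130930)/(E(386, 229) + a) = ((57*12)*57 - 130930)/((1/2)*(229 - 3*386)/386 + 38869) = (684*57 - 130930)/((1/2)*(1/386)*(229 - 1158) + 38869) = (38988 - 130930)/((1/2)*(1/386)*(-929) + 38869) = -91942/(-929/772 + 38869) = -91942/30005939/772 = -91942*772/30005939 = -70979224/30005939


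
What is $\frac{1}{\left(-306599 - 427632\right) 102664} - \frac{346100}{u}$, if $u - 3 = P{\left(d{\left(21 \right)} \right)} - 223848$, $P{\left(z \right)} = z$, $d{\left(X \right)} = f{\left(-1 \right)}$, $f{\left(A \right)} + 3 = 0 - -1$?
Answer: $\frac{26088703527778553}{16873383469034248} \approx 1.5461$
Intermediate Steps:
$f{\left(A \right)} = -2$ ($f{\left(A \right)} = -3 + \left(0 - -1\right) = -3 + \left(0 + 1\right) = -3 + 1 = -2$)
$d{\left(X \right)} = -2$
$u = -223847$ ($u = 3 - 223850 = -223847$)
$\frac{1}{\left(-306599 - 427632\right) 102664} - \frac{346100}{u} = \frac{1}{\left(-306599 - 427632\right) 102664} - \frac{346100}{-223847} = \frac{1}{-734231} \cdot \frac{1}{102664} - - \frac{346100}{223847} = \left(- \frac{1}{734231}\right) \frac{1}{102664} + \frac{346100}{223847} = - \frac{1}{75379091384} + \frac{346100}{223847} = \frac{26088703527778553}{16873383469034248}$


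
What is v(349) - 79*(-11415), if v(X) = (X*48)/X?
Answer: 901833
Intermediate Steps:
v(X) = 48 (v(X) = (48*X)/X = 48)
v(349) - 79*(-11415) = 48 - 79*(-11415) = 48 - 1*(-901785) = 48 + 901785 = 901833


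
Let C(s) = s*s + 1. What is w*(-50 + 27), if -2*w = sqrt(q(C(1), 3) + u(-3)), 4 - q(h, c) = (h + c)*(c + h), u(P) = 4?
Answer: 23*I*sqrt(17)/2 ≈ 47.416*I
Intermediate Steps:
C(s) = 1 + s**2 (C(s) = s**2 + 1 = 1 + s**2)
q(h, c) = 4 - (c + h)**2 (q(h, c) = 4 - (h + c)*(c + h) = 4 - (c + h)*(c + h) = 4 - (c + h)**2)
w = -I*sqrt(17)/2 (w = -sqrt((4 - (3 + (1 + 1**2))**2) + 4)/2 = -sqrt((4 - (3 + (1 + 1))**2) + 4)/2 = -sqrt((4 - (3 + 2)**2) + 4)/2 = -sqrt((4 - 1*5**2) + 4)/2 = -sqrt((4 - 1*25) + 4)/2 = -sqrt((4 - 25) + 4)/2 = -sqrt(-21 + 4)/2 = -I*sqrt(17)/2 ≈ -2.0616*I)
w*(-50 + 27) = (-I*sqrt(17)/2)*(-50 + 27) = -I*sqrt(17)/2*(-23) = 23*I*sqrt(17)/2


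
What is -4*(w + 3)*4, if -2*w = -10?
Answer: -128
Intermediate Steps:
w = 5 (w = -½*(-10) = 5)
-4*(w + 3)*4 = -4*(5 + 3)*4 = -4*8*4 = -32*4 = -128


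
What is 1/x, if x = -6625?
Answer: -1/6625 ≈ -0.00015094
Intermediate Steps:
1/x = 1/(-6625) = -1/6625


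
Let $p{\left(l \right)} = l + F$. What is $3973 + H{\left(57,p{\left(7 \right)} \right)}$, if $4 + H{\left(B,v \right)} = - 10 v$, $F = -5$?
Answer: $3949$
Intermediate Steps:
$p{\left(l \right)} = -5 + l$ ($p{\left(l \right)} = l - 5 = -5 + l$)
$H{\left(B,v \right)} = -4 - 10 v$
$3973 + H{\left(57,p{\left(7 \right)} \right)} = 3973 - \left(4 + 10 \left(-5 + 7\right)\right) = 3973 - 24 = 3949$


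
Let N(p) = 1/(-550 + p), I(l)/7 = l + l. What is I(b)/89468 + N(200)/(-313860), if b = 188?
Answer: 72281980367/2457037317000 ≈ 0.029418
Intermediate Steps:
I(l) = 14*l (I(l) = 7*(l + l) = 7*(2*l) = 14*l)
I(b)/89468 + N(200)/(-313860) = (14*188)/89468 + 1/((-550 + 200)*(-313860)) = 2632*(1/89468) - 1/313860/(-350) = 658/22367 - 1/350*(-1/313860) = 658/22367 + 1/109851000 = 72281980367/2457037317000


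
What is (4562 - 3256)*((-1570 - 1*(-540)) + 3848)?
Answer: 3680308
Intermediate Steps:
(4562 - 3256)*((-1570 - 1*(-540)) + 3848) = 1306*((-1570 + 540) + 3848) = 1306*(-1030 + 3848) = 1306*2818 = 3680308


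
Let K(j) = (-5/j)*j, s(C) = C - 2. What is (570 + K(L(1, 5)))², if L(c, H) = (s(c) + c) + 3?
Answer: 319225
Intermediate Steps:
s(C) = -2 + C
L(c, H) = 1 + 2*c (L(c, H) = ((-2 + c) + c) + 3 = (-2 + 2*c) + 3 = 1 + 2*c)
K(j) = -5
(570 + K(L(1, 5)))² = (570 - 5)² = 565² = 319225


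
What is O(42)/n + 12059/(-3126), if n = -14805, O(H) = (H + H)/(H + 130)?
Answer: -40619079/10529410 ≈ -3.8577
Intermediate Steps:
O(H) = 2*H/(130 + H) (O(H) = (2*H)/(130 + H) = 2*H/(130 + H))
O(42)/n + 12059/(-3126) = (2*42/(130 + 42))/(-14805) + 12059/(-3126) = (2*42/172)*(-1/14805) + 12059*(-1/3126) = (2*42*(1/172))*(-1/14805) - 12059/3126 = (21/43)*(-1/14805) - 12059/3126 = -1/30315 - 12059/3126 = -40619079/10529410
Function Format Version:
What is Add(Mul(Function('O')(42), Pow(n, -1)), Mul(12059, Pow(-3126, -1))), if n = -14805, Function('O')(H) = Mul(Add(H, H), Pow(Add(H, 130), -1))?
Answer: Rational(-40619079, 10529410) ≈ -3.8577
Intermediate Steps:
Function('O')(H) = Mul(2, H, Pow(Add(130, H), -1)) (Function('O')(H) = Mul(Mul(2, H), Pow(Add(130, H), -1)) = Mul(2, H, Pow(Add(130, H), -1)))
Add(Mul(Function('O')(42), Pow(n, -1)), Mul(12059, Pow(-3126, -1))) = Add(Mul(Mul(2, 42, Pow(Add(130, 42), -1)), Pow(-14805, -1)), Mul(12059, Pow(-3126, -1))) = Add(Mul(Mul(2, 42, Pow(172, -1)), Rational(-1, 14805)), Mul(12059, Rational(-1, 3126))) = Add(Mul(Mul(2, 42, Rational(1, 172)), Rational(-1, 14805)), Rational(-12059, 3126)) = Add(Mul(Rational(21, 43), Rational(-1, 14805)), Rational(-12059, 3126)) = Add(Rational(-1, 30315), Rational(-12059, 3126)) = Rational(-40619079, 10529410)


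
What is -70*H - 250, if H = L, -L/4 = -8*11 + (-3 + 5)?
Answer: -24330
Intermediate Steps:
L = 344 (L = -4*(-8*11 + (-3 + 5)) = -4*(-88 + 2) = -4*(-86) = 344)
H = 344
-70*H - 250 = -70*344 - 250 = -24080 - 250 = -24330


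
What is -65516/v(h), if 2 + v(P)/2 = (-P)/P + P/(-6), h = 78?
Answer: 16379/8 ≈ 2047.4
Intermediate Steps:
v(P) = -6 - P/3 (v(P) = -4 + 2*((-P)/P + P/(-6)) = -4 + 2*(-1 + P*(-⅙)) = -4 + 2*(-1 - P/6) = -4 + (-2 - P/3) = -6 - P/3)
-65516/v(h) = -65516/(-6 - ⅓*78) = -65516/(-6 - 26) = -65516/(-32) = -65516*(-1/32) = 16379/8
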